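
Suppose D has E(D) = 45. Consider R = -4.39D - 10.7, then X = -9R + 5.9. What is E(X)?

E(R) = (-4.39)·45 + (-10.7) = -208.25.
E(X) = (-9)·(-208.25) + 5.9 = 1880.15.

E(X) = 1880.15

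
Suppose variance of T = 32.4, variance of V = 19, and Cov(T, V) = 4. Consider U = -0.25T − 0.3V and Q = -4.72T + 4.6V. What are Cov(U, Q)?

By bilinearity, Cov(U, Q) = ac·variance of T + bd·variance of V + (ad+bc)·Cov(T, V), with a=-0.25, b=-0.3, c=-4.72, d=4.6.
ac·variance of T = (-0.25)·(-4.72)·32.4 = 38.232
bd·variance of V = (-0.3)·4.6·19 = -26.22
(ad+bc)·Cov(T, V) = (0.266)·4 = 1.064
Cov(U, Q) = 38.232 + (-26.22) + 1.064 = 13.076.

Cov(U, Q) = 13.076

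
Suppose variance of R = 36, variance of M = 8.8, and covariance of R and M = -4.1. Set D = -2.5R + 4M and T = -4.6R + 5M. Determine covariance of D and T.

By bilinearity, covariance of D and T = ac·variance of R + bd·variance of M + (ad+bc)·covariance of R and M, with a=-2.5, b=4, c=-4.6, d=5.
ac·variance of R = (-2.5)·(-4.6)·36 = 414
bd·variance of M = 4·5·8.8 = 176
(ad+bc)·covariance of R and M = (-30.9)·(-4.1) = 126.69
covariance of D and T = 414 + 176 + 126.69 = 716.69.

covariance of D and T = 716.69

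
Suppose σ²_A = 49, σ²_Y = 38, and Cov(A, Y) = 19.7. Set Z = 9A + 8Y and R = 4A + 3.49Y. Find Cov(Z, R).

By bilinearity, Cov(Z, R) = ac·σ²_A + bd·σ²_Y + (ad+bc)·Cov(A, Y), with a=9, b=8, c=4, d=3.49.
ac·σ²_A = 9·4·49 = 1764
bd·σ²_Y = 8·3.49·38 = 1060.96
(ad+bc)·Cov(A, Y) = (63.41)·19.7 = 1249.177
Cov(Z, R) = 1764 + 1060.96 + 1249.177 = 4074.137.

Cov(Z, R) = 4074.137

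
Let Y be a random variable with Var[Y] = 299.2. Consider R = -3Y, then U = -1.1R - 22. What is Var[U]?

Var[U] = 3258.288

Var[R] = (-3)²·299.2 = 2692.8.
Var[U] = (-1.1)²·2692.8 = 3258.288.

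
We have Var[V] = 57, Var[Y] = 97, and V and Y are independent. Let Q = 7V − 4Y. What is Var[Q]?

Var[Q] = a²·Var[V] + b²·Var[Y] + 2ab·Cov[V, Y] with a = 7, b = -4.
Independence gives Cov[V, Y] = 0.
= 7²·57 + (-4)²·97 + 2·7·(-4)·0
= 2793 + 1552 + 0 = 4345.

Var[Q] = 4345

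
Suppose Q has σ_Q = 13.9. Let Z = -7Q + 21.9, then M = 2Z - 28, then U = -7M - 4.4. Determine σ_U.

σ_Z = |-7|·13.9 = 97.3.
σ_M = |2|·97.3 = 194.6.
σ_U = |-7|·194.6 = 1362.2.

σ_U = 1362.2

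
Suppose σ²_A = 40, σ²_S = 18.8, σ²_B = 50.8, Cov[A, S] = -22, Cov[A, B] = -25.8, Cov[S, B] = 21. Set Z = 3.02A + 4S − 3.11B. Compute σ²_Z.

σ²_Z = 587.5962

σ²_Z = a²·σ²_A + b²·σ²_S + c²·σ²_B + 2ab·Cov[A, S] + 2ac·Cov[A, B] + 2bc·Cov[S, B], with a = 3.02, b = 4, c = -3.11.
= 364.816 + 300.8 + 491.34268 + (-531.52) + 484.63752 + (-522.48)
= 587.5962.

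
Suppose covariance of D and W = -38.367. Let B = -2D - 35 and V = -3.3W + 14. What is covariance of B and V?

covariance of B and V = -253.2222

covariance of B and V = a·c·covariance of D and W = (-2)·(-3.3)·(-38.367) = -253.2222. Additive constants drop out.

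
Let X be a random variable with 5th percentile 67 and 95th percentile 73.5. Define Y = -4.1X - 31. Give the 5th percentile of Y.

Since a = -4.1 < 0 the transformation is decreasing, reversing order: the 5th percentile of Y corresponds to the 95th percentile of X.
So P_{5}(Y) = a·P_{95}(X) + b = (-4.1)·73.5 + (-31) = -332.35.

5th percentile of Y = -332.35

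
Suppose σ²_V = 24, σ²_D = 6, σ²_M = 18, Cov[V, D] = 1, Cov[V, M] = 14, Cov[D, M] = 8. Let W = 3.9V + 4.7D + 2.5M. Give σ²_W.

σ²_W = 1107.74

σ²_W = a²·σ²_V + b²·σ²_D + c²·σ²_M + 2ab·Cov[V, D] + 2ac·Cov[V, M] + 2bc·Cov[D, M], with a = 3.9, b = 4.7, c = 2.5.
= 365.04 + 132.54 + 112.5 + 36.66 + 273 + 188
= 1107.74.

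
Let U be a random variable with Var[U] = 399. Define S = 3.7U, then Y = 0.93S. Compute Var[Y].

Var[S] = 3.7²·399 = 5462.31.
Var[Y] = 0.93²·5462.31 = 4724.351919.

Var[Y] = 4724.351919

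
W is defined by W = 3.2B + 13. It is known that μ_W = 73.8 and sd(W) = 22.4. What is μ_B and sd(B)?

μ_B = 19, sd(B) = 7

From W = 3.2B + 13: μ_W = a·μ_B + b, so μ_B = (μ_W − b)/a = (73.8 − 13)/3.2 = 19.
sd(W) = |a|·sd(B), so sd(B) = 22.4/|3.2| = 7.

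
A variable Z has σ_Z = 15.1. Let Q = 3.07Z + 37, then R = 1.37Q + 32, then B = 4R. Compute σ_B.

σ_Q = |3.07|·15.1 = 46.357.
σ_R = |1.37|·46.357 = 63.50909.
σ_B = |4|·63.50909 = 254.03636.

σ_B = 254.03636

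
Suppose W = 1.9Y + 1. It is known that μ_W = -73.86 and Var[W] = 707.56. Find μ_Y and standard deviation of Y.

μ_Y = -39.4, standard deviation of Y = 14

From W = 1.9Y + 1: μ_W = a·μ_Y + b, so μ_Y = (μ_W − b)/a = (-73.86 − 1)/1.9 = -39.4.
standard deviation of W = √707.56 = 26.6.
standard deviation of W = |a|·standard deviation of Y, so standard deviation of Y = 26.6/|1.9| = 14.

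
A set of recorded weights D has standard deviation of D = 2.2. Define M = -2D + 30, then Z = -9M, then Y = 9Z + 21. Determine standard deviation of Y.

standard deviation of M = |-2|·2.2 = 4.4.
standard deviation of Z = |-9|·4.4 = 39.6.
standard deviation of Y = |9|·39.6 = 356.4.

standard deviation of Y = 356.4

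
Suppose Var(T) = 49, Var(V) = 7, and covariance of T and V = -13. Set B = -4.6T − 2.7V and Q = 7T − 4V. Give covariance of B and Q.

covariance of B and Q = -1495.7

By bilinearity, covariance of B and Q = ac·Var(T) + bd·Var(V) + (ad+bc)·covariance of T and V, with a=-4.6, b=-2.7, c=7, d=-4.
ac·Var(T) = (-4.6)·7·49 = -1577.8
bd·Var(V) = (-2.7)·(-4)·7 = 75.6
(ad+bc)·covariance of T and V = (-0.5)·(-13) = 6.5
covariance of B and Q = -1577.8 + 75.6 + 6.5 = -1495.7.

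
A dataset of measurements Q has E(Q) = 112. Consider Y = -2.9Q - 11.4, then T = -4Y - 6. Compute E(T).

E(T) = 1338.8

E(Y) = (-2.9)·112 + (-11.4) = -336.2.
E(T) = (-4)·(-336.2) + (-6) = 1338.8.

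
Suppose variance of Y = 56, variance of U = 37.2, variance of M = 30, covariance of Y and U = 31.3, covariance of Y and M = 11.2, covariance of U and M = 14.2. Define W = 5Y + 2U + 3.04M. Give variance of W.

variance of W = 2965.2

variance of W = a²·variance of Y + b²·variance of U + c²·variance of M + 2ab·covariance of Y and U + 2ac·covariance of Y and M + 2bc·covariance of U and M, with a = 5, b = 2, c = 3.04.
= 1400 + 148.8 + 277.248 + 626 + 340.48 + 172.672
= 2965.2.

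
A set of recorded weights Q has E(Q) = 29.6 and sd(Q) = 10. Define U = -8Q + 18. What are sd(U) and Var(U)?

U = -8Q + 18 is linear with a = -8, b = 18.
sd(U) = |a|·sd(Q) = |-8|·10 = 80.
Var(Q) = 10² = 100.
Var(U) = a²·Var(Q) = (-8)²·100 = 6400 (the additive constant 18 does not affect variance).

sd(U) = 80, Var(U) = 6400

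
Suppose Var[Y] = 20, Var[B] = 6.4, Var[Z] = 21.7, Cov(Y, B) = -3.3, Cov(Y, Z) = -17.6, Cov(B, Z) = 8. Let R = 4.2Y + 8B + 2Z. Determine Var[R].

Var[R] = a²·Var[Y] + b²·Var[B] + c²·Var[Z] + 2ab·Cov(Y, B) + 2ac·Cov(Y, Z) + 2bc·Cov(B, Z), with a = 4.2, b = 8, c = 2.
= 352.8 + 409.6 + 86.8 + (-221.76) + (-295.68) + 256
= 587.76.

Var[R] = 587.76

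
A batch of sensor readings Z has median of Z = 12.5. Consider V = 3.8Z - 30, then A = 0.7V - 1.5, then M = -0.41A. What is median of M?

median of V = 3.8·12.5 + (-30) = 17.5.
median of A = 0.7·17.5 + (-1.5) = 10.75.
median of M = (-0.41)·10.75 = -4.4075.

median of M = -4.4075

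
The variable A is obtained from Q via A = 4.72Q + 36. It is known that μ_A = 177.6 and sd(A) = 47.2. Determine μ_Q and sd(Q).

From A = 4.72Q + 36: μ_A = a·μ_Q + b, so μ_Q = (μ_A − b)/a = (177.6 − 36)/4.72 = 30.
sd(A) = |a|·sd(Q), so sd(Q) = 47.2/|4.72| = 10.

μ_Q = 30, sd(Q) = 10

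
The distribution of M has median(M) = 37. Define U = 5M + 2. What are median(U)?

A linear map preserves order up to sign, so median(U) = a·median(M) + b = 5·37 + 2 = 187.

median(U) = 187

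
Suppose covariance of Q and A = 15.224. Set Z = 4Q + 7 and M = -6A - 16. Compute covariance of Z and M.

covariance of Z and M = a·c·covariance of Q and A = 4·(-6)·15.224 = -365.376. Additive constants drop out.

covariance of Z and M = -365.376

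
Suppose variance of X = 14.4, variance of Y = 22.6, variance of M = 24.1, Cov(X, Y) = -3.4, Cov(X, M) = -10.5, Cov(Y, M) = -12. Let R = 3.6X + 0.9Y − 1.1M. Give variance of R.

variance of R = a²·variance of X + b²·variance of Y + c²·variance of M + 2ab·Cov(X, Y) + 2ac·Cov(X, M) + 2bc·Cov(Y, M), with a = 3.6, b = 0.9, c = -1.1.
= 186.624 + 18.306 + 29.161 + (-22.032) + 83.16 + 23.76
= 318.979.

variance of R = 318.979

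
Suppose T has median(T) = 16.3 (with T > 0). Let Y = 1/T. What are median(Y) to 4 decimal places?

median(Y) = 0.0613

1/T is monotone on this domain, so median(Y) = 1/(16.3) ≈ 0.0613.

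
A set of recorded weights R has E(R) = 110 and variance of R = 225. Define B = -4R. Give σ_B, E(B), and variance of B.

B = -4R is linear with a = -4, b = 0.
σ_R = √225 = 15.
σ_B = |a|·σ_R = |-4|·15 = 60.
E(B) = a·E(R) + b = (-4)·110 = -440.
variance of B = a²·variance of R = (-4)²·225 = 3600.

σ_B = 60, E(B) = -440, variance of B = 3600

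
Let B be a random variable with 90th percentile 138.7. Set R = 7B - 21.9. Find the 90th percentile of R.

90th percentile of R = 949

Since a = 7 > 0 the transformation is increasing, so the 90th percentile of R = a·(P_{90} of B) + b = 7·138.7 + (-21.9) = 949.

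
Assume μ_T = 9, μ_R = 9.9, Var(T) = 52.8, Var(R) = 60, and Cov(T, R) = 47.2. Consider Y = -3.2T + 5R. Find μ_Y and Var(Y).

μ_Y = 20.7, Var(Y) = 530.272

μ_Y = (-3.2)·μ_T + 5·μ_R = (-3.2)·9 + 5·9.9 = 20.7.
Var(Y) = a²·Var(T) + b²·Var(R) + 2ab·Cov(T, R) with a = -3.2, b = 5.
= (-3.2)²·52.8 + 5²·60 + 2·(-3.2)·5·47.2
= 540.672 + 1500 + (-1510.4) = 530.272.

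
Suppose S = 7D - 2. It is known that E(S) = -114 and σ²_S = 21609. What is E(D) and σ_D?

From S = 7D - 2: E(S) = a·E(D) + b, so E(D) = (E(S) − b)/a = (-114 − (-2))/7 = -16.
σ_S = √21609 = 147.
σ_S = |a|·σ_D, so σ_D = 147/|7| = 21.

E(D) = -16, σ_D = 21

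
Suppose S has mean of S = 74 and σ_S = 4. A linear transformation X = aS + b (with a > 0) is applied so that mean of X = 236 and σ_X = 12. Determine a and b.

σ_X = a·σ_S (a > 0), so a = 12/4 = 3.
mean of X = a·mean of S + b, so b = 236 − 3·74 = 14.

a = 3, b = 14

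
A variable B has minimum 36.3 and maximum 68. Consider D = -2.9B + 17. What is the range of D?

Range of B = 68 − 36.3 = 31.7.
Range(D) = |a|·Range(B) = |-2.9|·31.7 = 91.93.

Range(D) = 91.93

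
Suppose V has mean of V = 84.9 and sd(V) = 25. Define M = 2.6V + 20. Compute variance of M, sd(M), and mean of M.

M = 2.6V + 20 is linear with a = 2.6, b = 20.
variance of V = 25² = 625.
variance of M = a²·variance of V = 2.6²·625 = 4225 (the additive constant 20 does not affect variance).
sd(M) = |a|·sd(V) = |2.6|·25 = 65.
mean of M = a·mean of V + b = 2.6·84.9 + 20 = 240.74.

variance of M = 4225, sd(M) = 65, mean of M = 240.74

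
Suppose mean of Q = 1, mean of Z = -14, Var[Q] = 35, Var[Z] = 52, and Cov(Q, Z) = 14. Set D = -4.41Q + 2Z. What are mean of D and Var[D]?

mean of D = (-4.41)·mean of Q + 2·mean of Z = (-4.41)·1 + 2·(-14) = -32.41.
Var[D] = a²·Var[Q] + b²·Var[Z] + 2ab·Cov(Q, Z) with a = -4.41, b = 2.
= (-4.41)²·35 + 2²·52 + 2·(-4.41)·2·14
= 680.6835 + 208 + (-246.96) = 641.7235.

mean of D = -32.41, Var[D] = 641.7235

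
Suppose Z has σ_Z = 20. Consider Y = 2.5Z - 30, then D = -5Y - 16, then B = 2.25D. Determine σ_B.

σ_B = 562.5

σ_Y = |2.5|·20 = 50.
σ_D = |-5|·50 = 250.
σ_B = |2.25|·250 = 562.5.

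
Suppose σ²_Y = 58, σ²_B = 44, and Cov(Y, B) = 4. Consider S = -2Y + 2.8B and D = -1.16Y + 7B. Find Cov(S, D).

By bilinearity, Cov(S, D) = ac·σ²_Y + bd·σ²_B + (ad+bc)·Cov(Y, B), with a=-2, b=2.8, c=-1.16, d=7.
ac·σ²_Y = (-2)·(-1.16)·58 = 134.56
bd·σ²_B = 2.8·7·44 = 862.4
(ad+bc)·Cov(Y, B) = (-17.248)·4 = -68.992
Cov(S, D) = 134.56 + 862.4 + (-68.992) = 927.968.

Cov(S, D) = 927.968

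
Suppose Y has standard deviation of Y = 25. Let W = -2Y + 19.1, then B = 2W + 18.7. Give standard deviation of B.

standard deviation of B = 100

standard deviation of W = |-2|·25 = 50.
standard deviation of B = |2|·50 = 100.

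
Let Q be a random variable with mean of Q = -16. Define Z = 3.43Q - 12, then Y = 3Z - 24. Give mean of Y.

mean of Y = -224.64

mean of Z = 3.43·(-16) + (-12) = -66.88.
mean of Y = 3·(-66.88) + (-24) = -224.64.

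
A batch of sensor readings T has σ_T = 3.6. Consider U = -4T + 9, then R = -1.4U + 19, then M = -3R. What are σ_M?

σ_M = 60.48

σ_U = |-4|·3.6 = 14.4.
σ_R = |-1.4|·14.4 = 20.16.
σ_M = |-3|·20.16 = 60.48.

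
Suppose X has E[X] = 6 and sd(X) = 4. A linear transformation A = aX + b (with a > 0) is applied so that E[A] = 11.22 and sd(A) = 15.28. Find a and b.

sd(A) = a·sd(X) (a > 0), so a = 15.28/4 = 3.82.
E[A] = a·E[X] + b, so b = 11.22 − 3.82·6 = -11.7.

a = 3.82, b = -11.7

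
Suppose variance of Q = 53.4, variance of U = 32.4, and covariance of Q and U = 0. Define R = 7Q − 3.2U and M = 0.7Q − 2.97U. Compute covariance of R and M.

covariance of R and M = 569.5896

By bilinearity, covariance of R and M = ac·variance of Q + bd·variance of U + (ad+bc)·covariance of Q and U, with a=7, b=-3.2, c=0.7, d=-2.97.
ac·variance of Q = 7·0.7·53.4 = 261.66
bd·variance of U = (-3.2)·(-2.97)·32.4 = 307.9296
(ad+bc)·covariance of Q and U = (-23.03)·0 = 0
covariance of R and M = 261.66 + 307.9296 + 0 = 569.5896.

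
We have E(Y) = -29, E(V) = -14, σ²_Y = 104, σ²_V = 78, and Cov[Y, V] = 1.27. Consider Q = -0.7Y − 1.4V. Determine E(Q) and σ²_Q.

E(Q) = 39.9, σ²_Q = 206.3292

E(Q) = (-0.7)·E(Y) + (-1.4)·E(V) = (-0.7)·(-29) + (-1.4)·(-14) = 39.9.
σ²_Q = a²·σ²_Y + b²·σ²_V + 2ab·Cov[Y, V] with a = -0.7, b = -1.4.
= (-0.7)²·104 + (-1.4)²·78 + 2·(-0.7)·(-1.4)·1.27
= 50.96 + 152.88 + 2.4892 = 206.3292.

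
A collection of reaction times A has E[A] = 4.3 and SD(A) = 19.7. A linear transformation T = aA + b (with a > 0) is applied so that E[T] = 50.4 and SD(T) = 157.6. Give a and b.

SD(T) = a·SD(A) (a > 0), so a = 157.6/19.7 = 8.
E[T] = a·E[A] + b, so b = 50.4 − 8·4.3 = 16.

a = 8, b = 16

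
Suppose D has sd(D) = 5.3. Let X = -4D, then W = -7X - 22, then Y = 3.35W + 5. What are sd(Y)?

sd(Y) = 497.14

sd(X) = |-4|·5.3 = 21.2.
sd(W) = |-7|·21.2 = 148.4.
sd(Y) = |3.35|·148.4 = 497.14.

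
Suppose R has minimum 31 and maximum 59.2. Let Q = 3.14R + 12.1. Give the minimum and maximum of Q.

min(Q) = 109.44, max(Q) = 197.988

a = 3.14 > 0, so min(Q) = a·min(R)+b = 3.14·31 + 12.1 = 109.44 and max(Q) = 3.14·59.2 + 12.1 = 197.988.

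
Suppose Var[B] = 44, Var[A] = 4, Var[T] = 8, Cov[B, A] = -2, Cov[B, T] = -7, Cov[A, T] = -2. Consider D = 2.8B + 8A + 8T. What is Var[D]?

Var[D] = a²·Var[B] + b²·Var[A] + c²·Var[T] + 2ab·Cov[B, A] + 2ac·Cov[B, T] + 2bc·Cov[A, T], with a = 2.8, b = 8, c = 8.
= 344.96 + 256 + 512 + (-89.6) + (-313.6) + (-256)
= 453.76.

Var[D] = 453.76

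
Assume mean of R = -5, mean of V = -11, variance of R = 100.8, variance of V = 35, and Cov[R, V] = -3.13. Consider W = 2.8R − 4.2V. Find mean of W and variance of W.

mean of W = 2.8·mean of R + (-4.2)·mean of V = 2.8·(-5) + (-4.2)·(-11) = 32.2.
variance of W = a²·variance of R + b²·variance of V + 2ab·Cov[R, V] with a = 2.8, b = -4.2.
= 2.8²·100.8 + (-4.2)²·35 + 2·2.8·(-4.2)·(-3.13)
= 790.272 + 617.4 + 73.6176 = 1481.2896.

mean of W = 32.2, variance of W = 1481.2896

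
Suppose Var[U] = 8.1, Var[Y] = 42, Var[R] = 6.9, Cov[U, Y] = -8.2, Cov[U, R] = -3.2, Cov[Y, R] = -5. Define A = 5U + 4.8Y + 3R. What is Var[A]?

Var[A] = a²·Var[U] + b²·Var[Y] + c²·Var[R] + 2ab·Cov[U, Y] + 2ac·Cov[U, R] + 2bc·Cov[Y, R], with a = 5, b = 4.8, c = 3.
= 202.5 + 967.68 + 62.1 + (-393.6) + (-96) + (-144)
= 598.68.

Var[A] = 598.68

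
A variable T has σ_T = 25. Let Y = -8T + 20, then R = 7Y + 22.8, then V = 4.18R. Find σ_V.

σ_V = 5852

σ_Y = |-8|·25 = 200.
σ_R = |7|·200 = 1400.
σ_V = |4.18|·1400 = 5852.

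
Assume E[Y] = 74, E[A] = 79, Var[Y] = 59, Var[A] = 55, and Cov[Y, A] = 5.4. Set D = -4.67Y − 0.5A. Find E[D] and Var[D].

E[D] = -385.08, Var[D] = 1325.6931

E[D] = (-4.67)·E[Y] + (-0.5)·E[A] = (-4.67)·74 + (-0.5)·79 = -385.08.
Var[D] = a²·Var[Y] + b²·Var[A] + 2ab·Cov[Y, A] with a = -4.67, b = -0.5.
= (-4.67)²·59 + (-0.5)²·55 + 2·(-4.67)·(-0.5)·5.4
= 1286.7251 + 13.75 + 25.218 = 1325.6931.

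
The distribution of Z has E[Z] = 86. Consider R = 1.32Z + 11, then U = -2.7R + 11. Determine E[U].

E[U] = -325.204

E[R] = 1.32·86 + 11 = 124.52.
E[U] = (-2.7)·124.52 + 11 = -325.204.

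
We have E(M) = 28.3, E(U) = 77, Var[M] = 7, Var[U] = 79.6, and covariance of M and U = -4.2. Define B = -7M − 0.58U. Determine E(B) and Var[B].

E(B) = (-7)·E(M) + (-0.58)·E(U) = (-7)·28.3 + (-0.58)·77 = -242.76.
Var[B] = a²·Var[M] + b²·Var[U] + 2ab·covariance of M and U with a = -7, b = -0.58.
= (-7)²·7 + (-0.58)²·79.6 + 2·(-7)·(-0.58)·(-4.2)
= 343 + 26.77744 + (-34.104) = 335.67344.

E(B) = -242.76, Var[B] = 335.67344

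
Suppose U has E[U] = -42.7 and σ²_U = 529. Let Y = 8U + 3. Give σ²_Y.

Y = 8U + 3 is linear with a = 8, b = 3.
σ²_Y = a²·σ²_U = 8²·529 = 33856 (the additive constant 3 does not affect variance).

σ²_Y = 33856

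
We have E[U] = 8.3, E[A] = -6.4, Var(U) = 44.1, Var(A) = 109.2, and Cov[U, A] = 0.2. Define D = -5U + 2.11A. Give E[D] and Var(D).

E[D] = (-5)·E[U] + 2.11·E[A] = (-5)·8.3 + 2.11·(-6.4) = -55.004.
Var(D) = a²·Var(U) + b²·Var(A) + 2ab·Cov[U, A] with a = -5, b = 2.11.
= (-5)²·44.1 + 2.11²·109.2 + 2·(-5)·2.11·0.2
= 1102.5 + 486.16932 + (-4.22) = 1584.44932.

E[D] = -55.004, Var(D) = 1584.44932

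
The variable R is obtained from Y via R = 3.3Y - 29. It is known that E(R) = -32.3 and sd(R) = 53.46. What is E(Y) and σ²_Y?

E(Y) = -1, σ²_Y = 262.44

From R = 3.3Y - 29: E(R) = a·E(Y) + b, so E(Y) = (E(R) − b)/a = (-32.3 − (-29))/3.3 = -1.
σ²_R = 53.46² = 2857.9716.
σ²_R = a²·σ²_Y, so σ²_Y = 2857.9716/3.3² = 262.44.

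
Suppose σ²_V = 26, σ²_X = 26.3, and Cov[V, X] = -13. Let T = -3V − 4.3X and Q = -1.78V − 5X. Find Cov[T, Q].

Cov[T, Q] = 409.788

By bilinearity, Cov[T, Q] = ac·σ²_V + bd·σ²_X + (ad+bc)·Cov[V, X], with a=-3, b=-4.3, c=-1.78, d=-5.
ac·σ²_V = (-3)·(-1.78)·26 = 138.84
bd·σ²_X = (-4.3)·(-5)·26.3 = 565.45
(ad+bc)·Cov[V, X] = (22.654)·(-13) = -294.502
Cov[T, Q] = 138.84 + 565.45 + (-294.502) = 409.788.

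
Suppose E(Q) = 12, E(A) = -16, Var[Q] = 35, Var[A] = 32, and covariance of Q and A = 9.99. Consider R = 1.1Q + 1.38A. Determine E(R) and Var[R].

E(R) = 1.1·E(Q) + 1.38·E(A) = 1.1·12 + 1.38·(-16) = -8.88.
Var[R] = a²·Var[Q] + b²·Var[A] + 2ab·covariance of Q and A with a = 1.1, b = 1.38.
= 1.1²·35 + 1.38²·32 + 2·1.1·1.38·9.99
= 42.35 + 60.9408 + 30.32964 = 133.62044.

E(R) = -8.88, Var[R] = 133.62044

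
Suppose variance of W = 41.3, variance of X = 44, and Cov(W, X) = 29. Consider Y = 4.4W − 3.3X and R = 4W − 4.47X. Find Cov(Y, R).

Cov(Y, R) = 422.752

By bilinearity, Cov(Y, R) = ac·variance of W + bd·variance of X + (ad+bc)·Cov(W, X), with a=4.4, b=-3.3, c=4, d=-4.47.
ac·variance of W = 4.4·4·41.3 = 726.88
bd·variance of X = (-3.3)·(-4.47)·44 = 649.044
(ad+bc)·Cov(W, X) = (-32.868)·29 = -953.172
Cov(Y, R) = 726.88 + 649.044 + (-953.172) = 422.752.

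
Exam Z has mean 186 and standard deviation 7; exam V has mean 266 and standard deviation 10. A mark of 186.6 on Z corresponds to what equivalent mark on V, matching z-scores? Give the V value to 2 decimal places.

V = 266.86

z = (186.6 − 186)/7 ≈ 0.0857.
V = 266 + z·10 = 266 + (186.6 − 186)·10/7 ≈ 266.86.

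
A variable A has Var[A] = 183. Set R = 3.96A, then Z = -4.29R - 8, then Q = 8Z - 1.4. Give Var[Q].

Var[Q] = 3380150.36316672

Var[R] = 3.96²·183 = 2869.7328.
Var[Z] = (-4.29)²·2869.7328 = 52814.84942448.
Var[Q] = 8²·52814.84942448 = 3380150.36316672.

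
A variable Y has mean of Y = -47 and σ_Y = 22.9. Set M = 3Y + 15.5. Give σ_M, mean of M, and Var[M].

σ_M = 68.7, mean of M = -125.5, Var[M] = 4719.69

M = 3Y + 15.5 is linear with a = 3, b = 15.5.
σ_M = |a|·σ_Y = |3|·22.9 = 68.7.
mean of M = a·mean of Y + b = 3·(-47) + 15.5 = -125.5.
Var[Y] = 22.9² = 524.41.
Var[M] = a²·Var[Y] = 3²·524.41 = 4719.69 (the additive constant 15.5 does not affect variance).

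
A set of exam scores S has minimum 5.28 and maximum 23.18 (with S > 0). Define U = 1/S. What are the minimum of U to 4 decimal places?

1/S is decreasing on this domain, so min(U) comes from max(S) = 23.18: min(U) = 1/(23.18) ≈ 0.0431.

min(U) = 0.0431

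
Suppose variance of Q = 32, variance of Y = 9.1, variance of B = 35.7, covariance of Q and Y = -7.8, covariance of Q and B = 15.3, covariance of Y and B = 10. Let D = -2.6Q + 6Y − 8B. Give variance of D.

variance of D = 2748.56

variance of D = a²·variance of Q + b²·variance of Y + c²·variance of B + 2ab·covariance of Q and Y + 2ac·covariance of Q and B + 2bc·covariance of Y and B, with a = -2.6, b = 6, c = -8.
= 216.32 + 327.6 + 2284.8 + 243.36 + 636.48 + (-960)
= 2748.56.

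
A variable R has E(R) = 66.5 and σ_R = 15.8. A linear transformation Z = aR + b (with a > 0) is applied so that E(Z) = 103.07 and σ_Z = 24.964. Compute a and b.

a = 1.58, b = -2

σ_Z = a·σ_R (a > 0), so a = 24.964/15.8 = 1.58.
E(Z) = a·E(R) + b, so b = 103.07 − 1.58·66.5 = -2.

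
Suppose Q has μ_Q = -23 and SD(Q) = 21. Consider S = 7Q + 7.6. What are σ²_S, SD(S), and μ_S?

S = 7Q + 7.6 is linear with a = 7, b = 7.6.
σ²_Q = 21² = 441.
σ²_S = a²·σ²_Q = 7²·441 = 21609 (the additive constant 7.6 does not affect variance).
SD(S) = |a|·SD(Q) = |7|·21 = 147.
μ_S = a·μ_Q + b = 7·(-23) + 7.6 = -153.4.

σ²_S = 21609, SD(S) = 147, μ_S = -153.4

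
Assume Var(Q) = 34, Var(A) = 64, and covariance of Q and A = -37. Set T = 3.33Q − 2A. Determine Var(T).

Var(T) = 1125.8626

Var(T) = a²·Var(Q) + b²·Var(A) + 2ab·covariance of Q and A with a = 3.33, b = -2.
= 3.33²·34 + (-2)²·64 + 2·3.33·(-2)·(-37)
= 377.0226 + 256 + 492.84 = 1125.8626.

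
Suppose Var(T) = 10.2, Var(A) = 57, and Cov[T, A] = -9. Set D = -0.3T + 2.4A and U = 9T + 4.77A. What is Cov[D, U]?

Cov[D, U] = 443.475

By bilinearity, Cov[D, U] = ac·Var(T) + bd·Var(A) + (ad+bc)·Cov[T, A], with a=-0.3, b=2.4, c=9, d=4.77.
ac·Var(T) = (-0.3)·9·10.2 = -27.54
bd·Var(A) = 2.4·4.77·57 = 652.536
(ad+bc)·Cov[T, A] = (20.169)·(-9) = -181.521
Cov[D, U] = -27.54 + 652.536 + (-181.521) = 443.475.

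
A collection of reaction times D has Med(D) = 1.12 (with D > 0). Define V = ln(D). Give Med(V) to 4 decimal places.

Med(V) = 0.1133

ln(D) is monotone on this domain, so Med(V) = ln(1.12) ≈ 0.1133.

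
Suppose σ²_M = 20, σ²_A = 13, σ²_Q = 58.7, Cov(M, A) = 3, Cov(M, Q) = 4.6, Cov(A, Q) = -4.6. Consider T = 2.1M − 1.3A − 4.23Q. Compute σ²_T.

σ²_T = a²·σ²_M + b²·σ²_A + c²·σ²_Q + 2ab·Cov(M, A) + 2ac·Cov(M, Q) + 2bc·Cov(A, Q), with a = 2.1, b = -1.3, c = -4.23.
= 88.2 + 21.97 + 1050.31323 + (-16.38) + (-81.7236) + (-50.5908)
= 1011.78883.

σ²_T = 1011.78883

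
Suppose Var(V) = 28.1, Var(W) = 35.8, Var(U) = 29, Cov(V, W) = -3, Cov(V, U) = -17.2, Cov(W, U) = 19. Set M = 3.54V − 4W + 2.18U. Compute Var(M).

Var(M) = a²·Var(V) + b²·Var(W) + c²·Var(U) + 2ab·Cov(V, W) + 2ac·Cov(V, U) + 2bc·Cov(W, U), with a = 3.54, b = -4, c = 2.18.
= 352.13796 + 572.8 + 137.8196 + 84.96 + (-265.47168) + (-331.36)
= 550.88588.

Var(M) = 550.88588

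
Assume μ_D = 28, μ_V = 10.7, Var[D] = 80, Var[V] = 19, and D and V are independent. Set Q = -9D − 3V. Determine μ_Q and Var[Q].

μ_Q = -284.1, Var[Q] = 6651

μ_Q = (-9)·μ_D + (-3)·μ_V = (-9)·28 + (-3)·10.7 = -284.1.
Var[Q] = a²·Var[D] + b²·Var[V] + 2ab·covariance of D and V with a = -9, b = -3.
Independence gives covariance of D and V = 0.
= (-9)²·80 + (-3)²·19 + 2·(-9)·(-3)·0
= 6480 + 171 + 0 = 6651.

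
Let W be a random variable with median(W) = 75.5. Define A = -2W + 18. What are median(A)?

A linear map preserves order up to sign, so median(A) = a·median(W) + b = (-2)·75.5 + 18 = -133.

median(A) = -133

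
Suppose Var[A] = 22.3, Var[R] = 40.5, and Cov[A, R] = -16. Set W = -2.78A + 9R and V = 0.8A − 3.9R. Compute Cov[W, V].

Cov[W, V] = -1759.8172

By bilinearity, Cov[W, V] = ac·Var[A] + bd·Var[R] + (ad+bc)·Cov[A, R], with a=-2.78, b=9, c=0.8, d=-3.9.
ac·Var[A] = (-2.78)·0.8·22.3 = -49.5952
bd·Var[R] = 9·(-3.9)·40.5 = -1421.55
(ad+bc)·Cov[A, R] = (18.042)·(-16) = -288.672
Cov[W, V] = -49.5952 + (-1421.55) + (-288.672) = -1759.8172.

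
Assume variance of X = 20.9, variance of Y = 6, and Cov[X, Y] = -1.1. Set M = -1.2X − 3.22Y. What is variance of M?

variance of M = 83.8056

variance of M = a²·variance of X + b²·variance of Y + 2ab·Cov[X, Y] with a = -1.2, b = -3.22.
= (-1.2)²·20.9 + (-3.22)²·6 + 2·(-1.2)·(-3.22)·(-1.1)
= 30.096 + 62.2104 + (-8.5008) = 83.8056.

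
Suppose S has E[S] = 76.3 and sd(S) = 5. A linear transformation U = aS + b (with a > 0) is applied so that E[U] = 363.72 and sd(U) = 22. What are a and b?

sd(U) = a·sd(S) (a > 0), so a = 22/5 = 4.4.
E[U] = a·E[S] + b, so b = 363.72 − 4.4·76.3 = 28.

a = 4.4, b = 28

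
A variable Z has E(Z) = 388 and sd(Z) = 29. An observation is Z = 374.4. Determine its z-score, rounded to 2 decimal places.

z = (Z − E(Z)) / sd(Z) = (374.4 − 388) / 29 ≈ -0.47.

z = -0.47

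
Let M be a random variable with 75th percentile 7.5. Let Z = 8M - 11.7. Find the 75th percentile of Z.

Since a = 8 > 0 the transformation is increasing, so the 75th percentile of Z = a·(P_{75} of M) + b = 8·7.5 + (-11.7) = 48.3.

75th percentile of Z = 48.3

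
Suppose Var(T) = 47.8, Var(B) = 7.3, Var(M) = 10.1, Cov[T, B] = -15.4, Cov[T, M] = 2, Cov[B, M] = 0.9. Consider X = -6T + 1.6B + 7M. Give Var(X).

Var(X) = 2382.228

Var(X) = a²·Var(T) + b²·Var(B) + c²·Var(M) + 2ab·Cov[T, B] + 2ac·Cov[T, M] + 2bc·Cov[B, M], with a = -6, b = 1.6, c = 7.
= 1720.8 + 18.688 + 494.9 + 295.68 + (-168) + 20.16
= 2382.228.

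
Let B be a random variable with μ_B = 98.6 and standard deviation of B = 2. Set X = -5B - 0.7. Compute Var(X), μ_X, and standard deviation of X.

X = -5B - 0.7 is linear with a = -5, b = -0.7.
Var(B) = 2² = 4.
Var(X) = a²·Var(B) = (-5)²·4 = 100 (the additive constant -0.7 does not affect variance).
μ_X = a·μ_B + b = (-5)·98.6 + (-0.7) = -493.7.
standard deviation of X = |a|·standard deviation of B = |-5|·2 = 10.

Var(X) = 100, μ_X = -493.7, standard deviation of X = 10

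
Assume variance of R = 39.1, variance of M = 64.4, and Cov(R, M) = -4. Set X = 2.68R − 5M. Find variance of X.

variance of X = a²·variance of R + b²·variance of M + 2ab·Cov(R, M) with a = 2.68, b = -5.
= 2.68²·39.1 + (-5)²·64.4 + 2·2.68·(-5)·(-4)
= 280.83184 + 1610 + 107.2 = 1998.03184.

variance of X = 1998.03184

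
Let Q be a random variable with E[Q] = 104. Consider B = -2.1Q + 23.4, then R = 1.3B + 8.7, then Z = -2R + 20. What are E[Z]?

E[Z] = 509.6

E[B] = (-2.1)·104 + 23.4 = -195.
E[R] = 1.3·(-195) + 8.7 = -244.8.
E[Z] = (-2)·(-244.8) + 20 = 509.6.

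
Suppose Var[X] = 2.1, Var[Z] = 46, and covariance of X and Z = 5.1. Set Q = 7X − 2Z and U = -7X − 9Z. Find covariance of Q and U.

covariance of Q and U = 475.2

By bilinearity, covariance of Q and U = ac·Var[X] + bd·Var[Z] + (ad+bc)·covariance of X and Z, with a=7, b=-2, c=-7, d=-9.
ac·Var[X] = 7·(-7)·2.1 = -102.9
bd·Var[Z] = (-2)·(-9)·46 = 828
(ad+bc)·covariance of X and Z = (-49)·5.1 = -249.9
covariance of Q and U = -102.9 + 828 + (-249.9) = 475.2.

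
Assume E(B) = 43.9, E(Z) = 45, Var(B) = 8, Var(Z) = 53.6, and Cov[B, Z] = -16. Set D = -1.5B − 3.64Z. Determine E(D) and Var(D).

E(D) = (-1.5)·E(B) + (-3.64)·E(Z) = (-1.5)·43.9 + (-3.64)·45 = -229.65.
Var(D) = a²·Var(B) + b²·Var(Z) + 2ab·Cov[B, Z] with a = -1.5, b = -3.64.
= (-1.5)²·8 + (-3.64)²·53.6 + 2·(-1.5)·(-3.64)·(-16)
= 18 + 710.17856 + (-174.72) = 553.45856.

E(D) = -229.65, Var(D) = 553.45856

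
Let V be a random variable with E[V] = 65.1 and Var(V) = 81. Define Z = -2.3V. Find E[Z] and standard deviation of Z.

Z = -2.3V is linear with a = -2.3, b = 0.
E[Z] = a·E[V] + b = (-2.3)·65.1 = -149.73.
standard deviation of V = √81 = 9.
standard deviation of Z = |a|·standard deviation of V = |-2.3|·9 = 20.7.

E[Z] = -149.73, standard deviation of Z = 20.7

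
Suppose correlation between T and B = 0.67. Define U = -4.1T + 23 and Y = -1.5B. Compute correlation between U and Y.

correlation between U and Y = 0.67

Linear rescalings preserve correlation up to sign; here the slopes -4.1 and -1.5 have the same sign, so correlation between U and Y = correlation between T and B = 0.67.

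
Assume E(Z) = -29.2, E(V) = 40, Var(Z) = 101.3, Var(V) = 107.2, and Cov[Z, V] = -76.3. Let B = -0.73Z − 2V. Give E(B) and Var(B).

E(B) = (-0.73)·E(Z) + (-2)·E(V) = (-0.73)·(-29.2) + (-2)·40 = -58.684.
Var(B) = a²·Var(Z) + b²·Var(V) + 2ab·Cov[Z, V] with a = -0.73, b = -2.
= (-0.73)²·101.3 + (-2)²·107.2 + 2·(-0.73)·(-2)·(-76.3)
= 53.98277 + 428.8 + (-222.796) = 259.98677.

E(B) = -58.684, Var(B) = 259.98677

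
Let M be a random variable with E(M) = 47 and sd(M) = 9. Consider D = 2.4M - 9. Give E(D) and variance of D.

D = 2.4M - 9 is linear with a = 2.4, b = -9.
E(D) = a·E(M) + b = 2.4·47 + (-9) = 103.8.
variance of M = 9² = 81.
variance of D = a²·variance of M = 2.4²·81 = 466.56 (the additive constant -9 does not affect variance).

E(D) = 103.8, variance of D = 466.56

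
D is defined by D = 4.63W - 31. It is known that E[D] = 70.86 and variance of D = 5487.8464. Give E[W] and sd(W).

From D = 4.63W - 31: E[D] = a·E[W] + b, so E[W] = (E[D] − b)/a = (70.86 − (-31))/4.63 = 22.
sd(D) = √5487.8464 = 74.08.
sd(D) = |a|·sd(W), so sd(W) = 74.08/|4.63| = 16.

E[W] = 22, sd(W) = 16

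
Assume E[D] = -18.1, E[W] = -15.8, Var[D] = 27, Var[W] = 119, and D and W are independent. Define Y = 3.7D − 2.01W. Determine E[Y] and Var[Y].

E[Y] = -35.212, Var[Y] = 850.4019

E[Y] = 3.7·E[D] + (-2.01)·E[W] = 3.7·(-18.1) + (-2.01)·(-15.8) = -35.212.
Var[Y] = a²·Var[D] + b²·Var[W] + 2ab·Cov[D, W] with a = 3.7, b = -2.01.
Independence gives Cov[D, W] = 0.
= 3.7²·27 + (-2.01)²·119 + 2·3.7·(-2.01)·0
= 369.63 + 480.7719 + 0 = 850.4019.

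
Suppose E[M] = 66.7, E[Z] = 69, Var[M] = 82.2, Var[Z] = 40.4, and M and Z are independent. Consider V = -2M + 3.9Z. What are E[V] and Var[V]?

E[V] = (-2)·E[M] + 3.9·E[Z] = (-2)·66.7 + 3.9·69 = 135.7.
Var[V] = a²·Var[M] + b²·Var[Z] + 2ab·Cov[M, Z] with a = -2, b = 3.9.
Independence gives Cov[M, Z] = 0.
= (-2)²·82.2 + 3.9²·40.4 + 2·(-2)·3.9·0
= 328.8 + 614.484 + 0 = 943.284.

E[V] = 135.7, Var[V] = 943.284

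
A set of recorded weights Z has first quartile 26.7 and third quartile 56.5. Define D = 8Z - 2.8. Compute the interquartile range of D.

IQR(D) = 238.4

IQR of Z = Q3 − Q1 = 56.5 − 26.7 = 29.8.
Under D = aZ + b, IQR(D) = |a|·IQR(Z) = |8|·29.8 = 238.4 (shifts cancel; spread scales by |a|).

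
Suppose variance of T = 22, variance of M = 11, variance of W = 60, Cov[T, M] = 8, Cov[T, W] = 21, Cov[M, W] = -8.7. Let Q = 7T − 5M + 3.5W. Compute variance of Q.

variance of Q = a²·variance of T + b²·variance of M + c²·variance of W + 2ab·Cov[T, M] + 2ac·Cov[T, W] + 2bc·Cov[M, W], with a = 7, b = -5, c = 3.5.
= 1078 + 275 + 735 + (-560) + 1029 + 304.5
= 2861.5.

variance of Q = 2861.5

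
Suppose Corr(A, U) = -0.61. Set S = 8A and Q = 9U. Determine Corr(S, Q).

Corr(S, Q) = -0.61

Linear rescalings preserve correlation up to sign; here the slopes 8 and 9 have the same sign, so Corr(S, Q) = Corr(A, U) = -0.61.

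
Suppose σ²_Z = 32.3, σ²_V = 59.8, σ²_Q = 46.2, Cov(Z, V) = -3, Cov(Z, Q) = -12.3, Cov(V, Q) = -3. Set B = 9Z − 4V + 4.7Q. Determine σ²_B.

σ²_B = 3881.878

σ²_B = a²·σ²_Z + b²·σ²_V + c²·σ²_Q + 2ab·Cov(Z, V) + 2ac·Cov(Z, Q) + 2bc·Cov(V, Q), with a = 9, b = -4, c = 4.7.
= 2616.3 + 956.8 + 1020.558 + 216 + (-1040.58) + 112.8
= 3881.878.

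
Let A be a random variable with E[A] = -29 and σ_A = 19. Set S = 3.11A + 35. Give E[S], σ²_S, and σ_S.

E[S] = -55.19, σ²_S = 3491.6281, σ_S = 59.09

S = 3.11A + 35 is linear with a = 3.11, b = 35.
E[S] = a·E[A] + b = 3.11·(-29) + 35 = -55.19.
σ²_A = 19² = 361.
σ²_S = a²·σ²_A = 3.11²·361 = 3491.6281 (the additive constant 35 does not affect variance).
σ_S = |a|·σ_A = |3.11|·19 = 59.09.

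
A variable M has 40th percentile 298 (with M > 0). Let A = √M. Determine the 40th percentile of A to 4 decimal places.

40th percentile of A = 17.2627

√M is increasing, so P_{40}(A) = g(P_{40}(M)) ≈ 17.2627.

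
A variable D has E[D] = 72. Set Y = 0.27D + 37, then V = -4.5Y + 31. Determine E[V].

E[V] = -222.98

E[Y] = 0.27·72 + 37 = 56.44.
E[V] = (-4.5)·56.44 + 31 = -222.98.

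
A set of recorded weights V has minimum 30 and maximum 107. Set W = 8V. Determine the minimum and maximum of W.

a = 8 > 0, so min(W) = a·min(V)+b = 8·30 = 240 and max(W) = 8·107 = 856.

min(W) = 240, max(W) = 856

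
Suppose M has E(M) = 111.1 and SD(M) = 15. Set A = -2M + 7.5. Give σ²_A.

σ²_A = 900

A = -2M + 7.5 is linear with a = -2, b = 7.5.
σ²_M = 15² = 225.
σ²_A = a²·σ²_M = (-2)²·225 = 900 (the additive constant 7.5 does not affect variance).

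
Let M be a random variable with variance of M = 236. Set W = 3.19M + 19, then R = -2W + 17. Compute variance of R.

variance of W = 3.19²·236 = 2401.5596.
variance of R = (-2)²·2401.5596 = 9606.2384.

variance of R = 9606.2384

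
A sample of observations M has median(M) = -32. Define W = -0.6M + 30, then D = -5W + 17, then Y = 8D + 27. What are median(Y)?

median(W) = (-0.6)·(-32) + 30 = 49.2.
median(D) = (-5)·49.2 + 17 = -229.
median(Y) = 8·(-229) + 27 = -1805.

median(Y) = -1805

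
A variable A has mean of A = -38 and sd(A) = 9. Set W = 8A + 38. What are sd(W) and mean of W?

W = 8A + 38 is linear with a = 8, b = 38.
sd(W) = |a|·sd(A) = |8|·9 = 72.
mean of W = a·mean of A + b = 8·(-38) + 38 = -266.

sd(W) = 72, mean of W = -266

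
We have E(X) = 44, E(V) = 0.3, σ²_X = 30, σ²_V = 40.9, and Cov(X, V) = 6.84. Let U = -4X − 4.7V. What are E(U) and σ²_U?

E(U) = -177.41, σ²_U = 1640.665

E(U) = (-4)·E(X) + (-4.7)·E(V) = (-4)·44 + (-4.7)·0.3 = -177.41.
σ²_U = a²·σ²_X + b²·σ²_V + 2ab·Cov(X, V) with a = -4, b = -4.7.
= (-4)²·30 + (-4.7)²·40.9 + 2·(-4)·(-4.7)·6.84
= 480 + 903.481 + 257.184 = 1640.665.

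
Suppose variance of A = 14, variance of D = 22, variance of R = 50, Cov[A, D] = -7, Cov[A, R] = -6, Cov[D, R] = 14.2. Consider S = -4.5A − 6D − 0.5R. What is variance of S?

variance of S = a²·variance of A + b²·variance of D + c²·variance of R + 2ab·Cov[A, D] + 2ac·Cov[A, R] + 2bc·Cov[D, R], with a = -4.5, b = -6, c = -0.5.
= 283.5 + 792 + 12.5 + (-378) + (-27) + 85.2
= 768.2.

variance of S = 768.2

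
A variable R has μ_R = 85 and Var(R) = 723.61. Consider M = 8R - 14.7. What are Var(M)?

Var(M) = 46311.04

M = 8R - 14.7 is linear with a = 8, b = -14.7.
Var(M) = a²·Var(R) = 8²·723.61 = 46311.04 (the additive constant -14.7 does not affect variance).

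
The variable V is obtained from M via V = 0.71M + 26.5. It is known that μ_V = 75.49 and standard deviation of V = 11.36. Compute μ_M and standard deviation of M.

μ_M = 69, standard deviation of M = 16

From V = 0.71M + 26.5: μ_V = a·μ_M + b, so μ_M = (μ_V − b)/a = (75.49 − 26.5)/0.71 = 69.
standard deviation of V = |a|·standard deviation of M, so standard deviation of M = 11.36/|0.71| = 16.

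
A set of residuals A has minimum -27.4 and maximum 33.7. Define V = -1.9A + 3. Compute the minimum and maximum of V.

a = -1.9 < 0, so order reverses: min(V) = a·max(A)+b = (-1.9)·33.7 + 3 = -61.03; max(V) = a·min(A)+b = (-1.9)·(-27.4) + 3 = 55.06.

min(V) = -61.03, max(V) = 55.06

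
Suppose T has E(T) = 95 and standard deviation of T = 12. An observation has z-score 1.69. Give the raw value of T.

T = 115.28

T = E(T) + z·standard deviation of T = 95 + 1.69·12 = 115.28.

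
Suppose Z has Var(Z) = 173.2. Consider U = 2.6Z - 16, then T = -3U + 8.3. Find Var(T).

Var(U) = 2.6²·173.2 = 1170.832.
Var(T) = (-3)²·1170.832 = 10537.488.

Var(T) = 10537.488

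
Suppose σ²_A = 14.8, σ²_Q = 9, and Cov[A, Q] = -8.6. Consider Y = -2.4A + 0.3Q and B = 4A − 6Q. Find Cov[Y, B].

By bilinearity, Cov[Y, B] = ac·σ²_A + bd·σ²_Q + (ad+bc)·Cov[A, Q], with a=-2.4, b=0.3, c=4, d=-6.
ac·σ²_A = (-2.4)·4·14.8 = -142.08
bd·σ²_Q = 0.3·(-6)·9 = -16.2
(ad+bc)·Cov[A, Q] = (15.6)·(-8.6) = -134.16
Cov[Y, B] = -142.08 + (-16.2) + (-134.16) = -292.44.

Cov[Y, B] = -292.44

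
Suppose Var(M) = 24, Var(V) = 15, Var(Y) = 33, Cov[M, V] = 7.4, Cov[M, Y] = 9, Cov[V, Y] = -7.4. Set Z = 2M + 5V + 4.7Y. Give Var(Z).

Var(Z) = a²·Var(M) + b²·Var(V) + c²·Var(Y) + 2ab·Cov[M, V] + 2ac·Cov[M, Y] + 2bc·Cov[V, Y], with a = 2, b = 5, c = 4.7.
= 96 + 375 + 728.97 + 148 + 169.2 + (-347.8)
= 1169.37.

Var(Z) = 1169.37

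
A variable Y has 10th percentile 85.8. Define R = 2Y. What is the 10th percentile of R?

Since a = 2 > 0 the transformation is increasing, so the 10th percentile of R = a·(P_{10} of Y) + b = 2·85.8 = 171.6.

10th percentile of R = 171.6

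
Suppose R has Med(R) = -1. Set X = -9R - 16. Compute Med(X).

Med(X) = -7

A linear map preserves order up to sign, so Med(X) = a·Med(R) + b = (-9)·(-1) + (-16) = -7.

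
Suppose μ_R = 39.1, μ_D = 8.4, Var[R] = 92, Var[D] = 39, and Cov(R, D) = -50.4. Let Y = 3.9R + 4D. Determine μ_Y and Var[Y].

μ_Y = 186.09, Var[Y] = 450.84

μ_Y = 3.9·μ_R + 4·μ_D = 3.9·39.1 + 4·8.4 = 186.09.
Var[Y] = a²·Var[R] + b²·Var[D] + 2ab·Cov(R, D) with a = 3.9, b = 4.
= 3.9²·92 + 4²·39 + 2·3.9·4·(-50.4)
= 1399.32 + 624 + (-1572.48) = 450.84.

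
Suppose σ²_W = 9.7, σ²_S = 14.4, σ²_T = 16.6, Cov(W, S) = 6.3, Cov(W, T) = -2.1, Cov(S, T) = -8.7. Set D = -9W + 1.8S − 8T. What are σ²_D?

σ²_D = a²·σ²_W + b²·σ²_S + c²·σ²_T + 2ab·Cov(W, S) + 2ac·Cov(W, T) + 2bc·Cov(S, T), with a = -9, b = 1.8, c = -8.
= 785.7 + 46.656 + 1062.4 + (-204.12) + (-302.4) + 250.56
= 1638.796.

σ²_D = 1638.796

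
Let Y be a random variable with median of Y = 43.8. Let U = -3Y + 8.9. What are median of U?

median of U = -122.5

A linear map preserves order up to sign, so median of U = a·median of Y + b = (-3)·43.8 + 8.9 = -122.5.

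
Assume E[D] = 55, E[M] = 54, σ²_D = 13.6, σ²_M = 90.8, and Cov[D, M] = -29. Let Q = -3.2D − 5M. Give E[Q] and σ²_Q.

E[Q] = (-3.2)·E[D] + (-5)·E[M] = (-3.2)·55 + (-5)·54 = -446.
σ²_Q = a²·σ²_D + b²·σ²_M + 2ab·Cov[D, M] with a = -3.2, b = -5.
= (-3.2)²·13.6 + (-5)²·90.8 + 2·(-3.2)·(-5)·(-29)
= 139.264 + 2270 + (-928) = 1481.264.

E[Q] = -446, σ²_Q = 1481.264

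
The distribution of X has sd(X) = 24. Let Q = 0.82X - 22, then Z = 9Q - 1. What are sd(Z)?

sd(Q) = |0.82|·24 = 19.68.
sd(Z) = |9|·19.68 = 177.12.

sd(Z) = 177.12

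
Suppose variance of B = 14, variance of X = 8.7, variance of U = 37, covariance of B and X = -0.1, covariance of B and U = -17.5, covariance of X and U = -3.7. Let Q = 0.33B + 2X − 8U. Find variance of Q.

variance of Q = a²·variance of B + b²·variance of X + c²·variance of U + 2ab·covariance of B and X + 2ac·covariance of B and U + 2bc·covariance of X and U, with a = 0.33, b = 2, c = -8.
= 1.5246 + 34.8 + 2368 + (-0.132) + 92.4 + 118.4
= 2614.9926.

variance of Q = 2614.9926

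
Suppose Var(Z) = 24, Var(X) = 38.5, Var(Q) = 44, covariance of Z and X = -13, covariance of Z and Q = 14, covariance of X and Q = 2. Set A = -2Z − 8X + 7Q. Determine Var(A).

Var(A) = a²·Var(Z) + b²·Var(X) + c²·Var(Q) + 2ab·covariance of Z and X + 2ac·covariance of Z and Q + 2bc·covariance of X and Q, with a = -2, b = -8, c = 7.
= 96 + 2464 + 2156 + (-416) + (-392) + (-224)
= 3684.

Var(A) = 3684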